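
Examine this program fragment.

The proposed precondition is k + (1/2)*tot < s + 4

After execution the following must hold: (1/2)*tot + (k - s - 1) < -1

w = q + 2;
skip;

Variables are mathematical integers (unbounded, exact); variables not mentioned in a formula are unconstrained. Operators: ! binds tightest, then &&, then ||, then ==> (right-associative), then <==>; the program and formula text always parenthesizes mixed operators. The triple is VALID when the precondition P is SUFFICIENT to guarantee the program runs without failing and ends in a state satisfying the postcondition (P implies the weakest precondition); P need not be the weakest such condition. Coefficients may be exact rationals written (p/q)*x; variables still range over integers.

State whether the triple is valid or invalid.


Working backward. After the program, the postcondition (1/2)*tot + (k - s - 1) < -1 must hold; in canonical form it is k + (1/2)*tot < s.
Before skip: k + (1/2)*tot < s
Before w := q + 2: k + (1/2)*tot < s
The weakest precondition is k + (1/2)*tot < s.
Check whether k + (1/2)*tot < s + 4 implies it.
Countermodel: at the initial state k = 0, s = 0, tot = 0, the precondition holds but the weakest precondition fails.
Answer: invalid


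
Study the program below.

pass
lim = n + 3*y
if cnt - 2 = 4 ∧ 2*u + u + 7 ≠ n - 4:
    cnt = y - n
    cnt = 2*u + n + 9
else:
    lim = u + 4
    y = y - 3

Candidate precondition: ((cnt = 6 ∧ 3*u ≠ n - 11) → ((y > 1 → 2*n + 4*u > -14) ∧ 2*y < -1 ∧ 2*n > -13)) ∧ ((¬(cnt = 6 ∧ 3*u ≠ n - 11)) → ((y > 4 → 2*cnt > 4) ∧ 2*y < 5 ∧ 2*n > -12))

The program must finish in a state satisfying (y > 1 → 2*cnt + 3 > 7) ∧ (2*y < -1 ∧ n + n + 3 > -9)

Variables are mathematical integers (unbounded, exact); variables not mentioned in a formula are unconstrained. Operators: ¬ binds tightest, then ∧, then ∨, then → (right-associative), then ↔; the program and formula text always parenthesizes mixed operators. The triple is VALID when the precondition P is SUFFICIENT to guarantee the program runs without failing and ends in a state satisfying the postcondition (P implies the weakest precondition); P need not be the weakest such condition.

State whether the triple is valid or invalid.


Working backward. After the program, the postcondition (y > 1 → 2*cnt + 3 > 7) ∧ (2*y < -1 ∧ n + n + 3 > -9) must hold; in canonical form it is (y > 1 → 2*cnt > 4) ∧ 2*y < -1 ∧ 2*n > -12.
Then branch requires (y > 1 → 2*n + 4*u > -14) ∧ 2*y < -1 ∧ 2*n > -12; else branch requires (y > 4 → 2*cnt > 4) ∧ 2*y < 5 ∧ 2*n > -12.
Before the if: ((cnt = 6 ∧ 3*u ≠ n - 11) → ((y > 1 → 2*n + 4*u > -14) ∧ 2*y < -1 ∧ 2*n > -12)) ∧ ((¬(cnt = 6 ∧ 3*u ≠ n - 11)) → ((y > 4 → 2*cnt > 4) ∧ 2*y < 5 ∧ 2*n > -12))
Before lim := n + 3*y: ((cnt = 6 ∧ 3*u ≠ n - 11) → ((y > 1 → 2*n + 4*u > -14) ∧ 2*y < -1 ∧ 2*n > -12)) ∧ ((¬(cnt = 6 ∧ 3*u ≠ n - 11)) → ((y > 4 → 2*cnt > 4) ∧ 2*y < 5 ∧ 2*n > -12))
Before skip: ((cnt = 6 ∧ 3*u ≠ n - 11) → ((y > 1 → 2*n + 4*u > -14) ∧ 2*y < -1 ∧ 2*n > -12)) ∧ ((¬(cnt = 6 ∧ 3*u ≠ n - 11)) → ((y > 4 → 2*cnt > 4) ∧ 2*y < 5 ∧ 2*n > -12))
The weakest precondition is ((cnt = 6 ∧ 3*u ≠ n - 11) → ((y > 1 → 2*n + 4*u > -14) ∧ 2*y < -1 ∧ 2*n > -12)) ∧ ((¬(cnt = 6 ∧ 3*u ≠ n - 11)) → ((y > 4 → 2*cnt > 4) ∧ 2*y < 5 ∧ 2*n > -12)).
Check whether ((cnt = 6 ∧ 3*u ≠ n - 11) → ((y > 1 → 2*n + 4*u > -14) ∧ 2*y < -1 ∧ 2*n > -13)) ∧ ((¬(cnt = 6 ∧ 3*u ≠ n - 11)) → ((y > 4 → 2*cnt > 4) ∧ 2*y < 5 ∧ 2*n > -12)) implies it.
Countermodel: at the initial state cnt = 6, n = -6, u = -1, y = -1, the precondition holds but the weakest precondition fails.
Answer: invalid


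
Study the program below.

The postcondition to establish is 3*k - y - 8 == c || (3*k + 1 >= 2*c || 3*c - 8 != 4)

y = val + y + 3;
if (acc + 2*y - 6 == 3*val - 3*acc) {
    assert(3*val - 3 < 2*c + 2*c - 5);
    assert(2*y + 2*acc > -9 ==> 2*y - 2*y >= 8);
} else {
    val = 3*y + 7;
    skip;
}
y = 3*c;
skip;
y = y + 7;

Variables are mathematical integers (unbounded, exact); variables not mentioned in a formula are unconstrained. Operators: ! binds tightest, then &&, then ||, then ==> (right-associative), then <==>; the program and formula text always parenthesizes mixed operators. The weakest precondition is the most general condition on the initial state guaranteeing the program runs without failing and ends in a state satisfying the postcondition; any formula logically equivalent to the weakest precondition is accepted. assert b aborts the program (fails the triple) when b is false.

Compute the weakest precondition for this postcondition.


Working backward. After the program, the postcondition 3*k - y - 8 == c || (3*k + 1 >= 2*c || 3*c - 8 != 4) must hold; in canonical form it is 3*k == c + y + 8 || 3*k >= 2*c - 1 || 3*c != 12.
Before y := y + 7: 3*k == c + y + 15 || 3*k >= 2*c - 1 || 3*c != 12
Before skip: 3*k == c + y + 15 || 3*k >= 2*c - 1 || 3*c != 12
Before y := 3*c: 3*k == 4*c + 15 || 3*k >= 2*c - 1 || 3*c != 12
Then branch requires 3*val < 4*c - 2 && (!(2*acc + 2*y > -9)) && (3*k == 4*c + 15 || 3*k >= 2*c - 1 || 3*c != 12); else branch requires 3*k == 4*c + 15 || 3*k >= 2*c - 1 || 3*c != 12.
Before the if: (4*acc + 2*y == 3*val + 6 ==> (3*val < 4*c - 2 && (!(2*acc + 2*y > -9)) && (3*k == 4*c + 15 || 3*k >= 2*c - 1 || 3*c != 12))) && ((!(4*acc + 2*y == 3*val + 6)) ==> (3*k == 4*c + 15 || 3*k >= 2*c - 1 || 3*c != 12))
Before y := val + y + 3: (4*acc + 2*y == val ==> (3*val < 4*c - 2 && (!(2*acc + 2*val + 2*y > -15)) && (3*k == 4*c + 15 || 3*k >= 2*c - 1 || 3*c != 12))) && ((!(4*acc + 2*y == val)) ==> (3*k == 4*c + 15 || 3*k >= 2*c - 1 || 3*c != 12))
Answer: WP = (4*acc + 2*y == val ==> (3*val < 4*c - 2 && (!(2*acc + 2*val + 2*y > -15)) && (3*k == 4*c + 15 || 3*k >= 2*c - 1 || 3*c != 12))) && ((!(4*acc + 2*y == val)) ==> (3*k == 4*c + 15 || 3*k >= 2*c - 1 || 3*c != 12))


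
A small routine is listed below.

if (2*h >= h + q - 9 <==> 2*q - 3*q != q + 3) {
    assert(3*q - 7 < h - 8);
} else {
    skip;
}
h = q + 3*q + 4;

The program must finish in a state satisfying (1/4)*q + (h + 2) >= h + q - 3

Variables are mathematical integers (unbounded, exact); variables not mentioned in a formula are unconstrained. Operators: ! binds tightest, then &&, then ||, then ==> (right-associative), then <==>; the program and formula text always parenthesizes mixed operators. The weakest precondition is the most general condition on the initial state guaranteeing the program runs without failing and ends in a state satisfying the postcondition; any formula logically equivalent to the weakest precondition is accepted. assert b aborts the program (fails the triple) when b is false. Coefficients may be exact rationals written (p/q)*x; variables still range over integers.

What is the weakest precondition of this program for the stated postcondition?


Working backward. After the program, the postcondition (1/4)*q + (h + 2) >= h + q - 3 must hold; in canonical form it is (3/4)*q <= 5.
Before h := q + 3*q + 4: (3/4)*q <= 5
Then branch requires 3*q < h - 1 && (3/4)*q <= 5; else branch requires (3/4)*q <= 5.
Before the if: ((h >= q - 9 <==> 2*q != -3) ==> (3*q < h - 1 && (3/4)*q <= 5)) && ((!(h >= q - 9 <==> 2*q != -3)) ==> (3/4)*q <= 5)
Answer: WP = ((h >= q - 9 <==> 2*q != -3) ==> (3*q < h - 1 && (3/4)*q <= 5)) && ((!(h >= q - 9 <==> 2*q != -3)) ==> (3/4)*q <= 5)


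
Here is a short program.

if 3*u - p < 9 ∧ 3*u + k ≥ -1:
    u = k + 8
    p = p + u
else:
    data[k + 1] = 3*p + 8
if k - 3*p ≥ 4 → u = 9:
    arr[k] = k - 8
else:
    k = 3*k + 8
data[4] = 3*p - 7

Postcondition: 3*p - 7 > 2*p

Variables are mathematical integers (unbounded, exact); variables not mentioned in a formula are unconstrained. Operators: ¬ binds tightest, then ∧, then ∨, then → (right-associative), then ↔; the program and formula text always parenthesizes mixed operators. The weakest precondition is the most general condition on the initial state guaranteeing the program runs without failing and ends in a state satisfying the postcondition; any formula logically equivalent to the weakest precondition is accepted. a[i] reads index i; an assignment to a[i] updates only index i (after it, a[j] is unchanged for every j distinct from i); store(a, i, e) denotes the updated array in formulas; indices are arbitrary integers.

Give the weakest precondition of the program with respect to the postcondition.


Working backward. After the program, the postcondition 3*p - 7 > 2*p must hold; in canonical form it is p > 7.
Before data[4] := 3*p - 7: p > 7
Then branch requires p > 7; else branch requires p > 7.
Before the if: ((k ≥ 3*p + 4 → u = 9) → p > 7) ∧ ((¬(k ≥ 3*p + 4 → u = 9)) → p > 7)
Then branch requires ((2*k + 3*p ≤ -28 → k = 1) → k + p > -1) ∧ ((¬(2*k + 3*p ≤ -28 → k = 1)) → k + p > -1); else branch requires ((k ≥ 3*p + 4 → u = 9) → p > 7) ∧ ((¬(k ≥ 3*p + 4 → u = 9)) → p > 7).
Before the if: ((3*u < p + 9 ∧ k + 3*u ≥ -1) → (((2*k + 3*p ≤ -28 → k = 1) → k + p > -1) ∧ ((¬(2*k + 3*p ≤ -28 → k = 1)) → k + p > -1))) ∧ ((¬(3*u < p + 9 ∧ k + 3*u ≥ -1)) → (((k ≥ 3*p + 4 → u = 9) → p > 7) ∧ ((¬(k ≥ 3*p + 4 → u = 9)) → p > 7)))
Answer: WP = ((3*u < p + 9 ∧ k + 3*u ≥ -1) → (((2*k + 3*p ≤ -28 → k = 1) → k + p > -1) ∧ ((¬(2*k + 3*p ≤ -28 → k = 1)) → k + p > -1))) ∧ ((¬(3*u < p + 9 ∧ k + 3*u ≥ -1)) → (((k ≥ 3*p + 4 → u = 9) → p > 7) ∧ ((¬(k ≥ 3*p + 4 → u = 9)) → p > 7)))


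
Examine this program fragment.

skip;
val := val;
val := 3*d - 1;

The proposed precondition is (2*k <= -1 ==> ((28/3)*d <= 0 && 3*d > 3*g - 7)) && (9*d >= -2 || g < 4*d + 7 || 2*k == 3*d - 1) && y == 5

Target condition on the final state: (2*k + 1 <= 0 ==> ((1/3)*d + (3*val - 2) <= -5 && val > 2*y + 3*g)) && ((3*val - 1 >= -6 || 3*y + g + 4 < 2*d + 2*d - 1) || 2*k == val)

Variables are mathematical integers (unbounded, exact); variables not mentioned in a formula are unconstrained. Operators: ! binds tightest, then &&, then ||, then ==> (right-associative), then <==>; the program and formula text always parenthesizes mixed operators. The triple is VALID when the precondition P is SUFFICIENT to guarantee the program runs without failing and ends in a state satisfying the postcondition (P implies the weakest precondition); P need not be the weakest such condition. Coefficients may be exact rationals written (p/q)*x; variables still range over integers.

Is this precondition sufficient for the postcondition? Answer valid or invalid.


Working backward. After the program, the postcondition (2*k + 1 <= 0 ==> ((1/3)*d + (3*val - 2) <= -5 && val > 2*y + 3*g)) && ((3*val - 1 >= -6 || 3*y + g + 4 < 2*d + 2*d - 1) || 2*k == val) must hold; in canonical form it is (2*k <= -1 ==> ((1/3)*d + 3*val <= -3 && val > 3*g + 2*y)) && (3*val >= -5 || g + 3*y < 4*d - 5 || 2*k == val).
Before val := 3*d - 1: (2*k <= -1 ==> ((28/3)*d <= 0 && 3*d > 3*g + 2*y + 1)) && (9*d >= -2 || g + 3*y < 4*d - 5 || 2*k == 3*d - 1)
Before val := val: (2*k <= -1 ==> ((28/3)*d <= 0 && 3*d > 3*g + 2*y + 1)) && (9*d >= -2 || g + 3*y < 4*d - 5 || 2*k == 3*d - 1)
Before skip: (2*k <= -1 ==> ((28/3)*d <= 0 && 3*d > 3*g + 2*y + 1)) && (9*d >= -2 || g + 3*y < 4*d - 5 || 2*k == 3*d - 1)
The weakest precondition is (2*k <= -1 ==> ((28/3)*d <= 0 && 3*d > 3*g + 2*y + 1)) && (9*d >= -2 || g + 3*y < 4*d - 5 || 2*k == 3*d - 1).
Check whether (2*k <= -1 ==> ((28/3)*d <= 0 && 3*d > 3*g - 7)) && (9*d >= -2 || g < 4*d + 7 || 2*k == 3*d - 1) && y == 5 implies it.
Countermodel: at the initial state d = -1, g = -5, k = 0, y = 5, the precondition holds but the weakest precondition fails.
Answer: invalid


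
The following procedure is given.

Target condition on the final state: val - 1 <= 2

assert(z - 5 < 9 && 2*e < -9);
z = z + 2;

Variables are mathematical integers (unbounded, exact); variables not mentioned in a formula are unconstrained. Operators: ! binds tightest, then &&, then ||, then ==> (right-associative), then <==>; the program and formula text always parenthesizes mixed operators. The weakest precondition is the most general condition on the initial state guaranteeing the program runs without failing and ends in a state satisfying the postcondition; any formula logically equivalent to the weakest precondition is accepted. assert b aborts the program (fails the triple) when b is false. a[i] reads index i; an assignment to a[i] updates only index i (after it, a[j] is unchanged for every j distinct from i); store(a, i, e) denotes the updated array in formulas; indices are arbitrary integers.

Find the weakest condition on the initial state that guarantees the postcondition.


Working backward. After the program, the postcondition val - 1 <= 2 must hold; in canonical form it is val <= 3.
Before z := z + 2: val <= 3
Before assert z - 5 < 9 && 2*e < -9: z < 14 && 2*e < -9 && val <= 3
Answer: WP = z < 14 && 2*e < -9 && val <= 3


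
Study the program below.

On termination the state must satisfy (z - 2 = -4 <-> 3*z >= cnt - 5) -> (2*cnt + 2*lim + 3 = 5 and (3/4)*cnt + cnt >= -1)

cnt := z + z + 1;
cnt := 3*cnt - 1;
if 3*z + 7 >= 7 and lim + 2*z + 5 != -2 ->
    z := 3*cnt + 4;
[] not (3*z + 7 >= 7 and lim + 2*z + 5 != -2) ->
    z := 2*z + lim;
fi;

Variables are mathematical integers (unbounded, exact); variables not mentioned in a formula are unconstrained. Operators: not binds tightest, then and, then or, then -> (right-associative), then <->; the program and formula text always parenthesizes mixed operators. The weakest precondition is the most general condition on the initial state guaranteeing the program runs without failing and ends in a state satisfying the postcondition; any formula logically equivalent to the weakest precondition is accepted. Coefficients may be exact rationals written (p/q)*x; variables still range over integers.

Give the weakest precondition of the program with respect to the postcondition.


Working backward. After the program, the postcondition (z - 2 = -4 <-> 3*z >= cnt - 5) -> (2*cnt + 2*lim + 3 = 5 and (3/4)*cnt + cnt >= -1) must hold; in canonical form it is (z = -2 <-> 3*z >= cnt - 5) -> (2*cnt + 2*lim = 2 and (7/4)*cnt >= -1).
Then branch requires (3*cnt = -6 <-> 8*cnt >= -17) -> (2*cnt + 2*lim = 2 and (7/4)*cnt >= -1); else branch requires (lim + 2*z = -2 <-> 3*lim + 6*z >= cnt - 5) -> (2*cnt + 2*lim = 2 and (7/4)*cnt >= -1).
Before the if: ((3*z >= 0 and lim + 2*z != -7) -> ((3*cnt = -6 <-> 8*cnt >= -17) -> (2*cnt + 2*lim = 2 and (7/4)*cnt >= -1))) and ((not (3*z >= 0 and lim + 2*z != -7)) -> ((lim + 2*z = -2 <-> 3*lim + 6*z >= cnt - 5) -> (2*cnt + 2*lim = 2 and (7/4)*cnt >= -1)))
Before cnt := 3*cnt - 1: ((3*z >= 0 and lim + 2*z != -7) -> ((9*cnt = -3 <-> 24*cnt >= -9) -> (6*cnt + 2*lim = 4 and (21/4)*cnt >= 3/4))) and ((not (3*z >= 0 and lim + 2*z != -7)) -> ((lim + 2*z = -2 <-> 3*lim + 6*z >= 3*cnt - 6) -> (6*cnt + 2*lim = 4 and (21/4)*cnt >= 3/4)))
Before cnt := z + z + 1: ((3*z >= 0 and lim + 2*z != -7) -> ((18*z = -12 <-> 48*z >= -33) -> (2*lim + 12*z = -2 and (21/2)*z >= -9/2))) and ((not (3*z >= 0 and lim + 2*z != -7)) -> ((lim + 2*z = -2 <-> 3*lim >= -3) -> (2*lim + 12*z = -2 and (21/2)*z >= -9/2)))
Answer: WP = ((3*z >= 0 and lim + 2*z != -7) -> ((18*z = -12 <-> 48*z >= -33) -> (2*lim + 12*z = -2 and (21/2)*z >= -9/2))) and ((not (3*z >= 0 and lim + 2*z != -7)) -> ((lim + 2*z = -2 <-> 3*lim >= -3) -> (2*lim + 12*z = -2 and (21/2)*z >= -9/2)))


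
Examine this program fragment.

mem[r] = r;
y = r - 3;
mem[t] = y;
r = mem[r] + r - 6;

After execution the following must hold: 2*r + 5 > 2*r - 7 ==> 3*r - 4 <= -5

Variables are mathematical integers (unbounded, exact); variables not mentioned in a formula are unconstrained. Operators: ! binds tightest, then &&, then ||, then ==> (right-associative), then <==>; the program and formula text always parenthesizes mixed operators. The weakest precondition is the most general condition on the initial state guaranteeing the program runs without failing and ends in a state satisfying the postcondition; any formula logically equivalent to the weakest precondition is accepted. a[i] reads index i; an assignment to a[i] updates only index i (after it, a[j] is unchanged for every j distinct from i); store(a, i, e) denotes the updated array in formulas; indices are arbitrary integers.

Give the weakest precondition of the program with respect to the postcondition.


Working backward. After the program, the postcondition 2*r + 5 > 2*r - 7 ==> 3*r - 4 <= -5 must hold; in canonical form it is 3*r <= -1.
Before r := mem[r] + r - 6: 3*mem[r] + 3*r <= 17
Before mem[t] := y: 3*store(mem, t, y)[r] + 3*r <= 17
Before y := r - 3: 3*store(mem, t, r - 3)[r] + 3*r <= 17
Before mem[r] := r: 3*store(store(mem, r, r), t, r - 3)[r] + 3*r <= 17
Answer: WP = 3*store(store(mem, r, r), t, r - 3)[r] + 3*r <= 17


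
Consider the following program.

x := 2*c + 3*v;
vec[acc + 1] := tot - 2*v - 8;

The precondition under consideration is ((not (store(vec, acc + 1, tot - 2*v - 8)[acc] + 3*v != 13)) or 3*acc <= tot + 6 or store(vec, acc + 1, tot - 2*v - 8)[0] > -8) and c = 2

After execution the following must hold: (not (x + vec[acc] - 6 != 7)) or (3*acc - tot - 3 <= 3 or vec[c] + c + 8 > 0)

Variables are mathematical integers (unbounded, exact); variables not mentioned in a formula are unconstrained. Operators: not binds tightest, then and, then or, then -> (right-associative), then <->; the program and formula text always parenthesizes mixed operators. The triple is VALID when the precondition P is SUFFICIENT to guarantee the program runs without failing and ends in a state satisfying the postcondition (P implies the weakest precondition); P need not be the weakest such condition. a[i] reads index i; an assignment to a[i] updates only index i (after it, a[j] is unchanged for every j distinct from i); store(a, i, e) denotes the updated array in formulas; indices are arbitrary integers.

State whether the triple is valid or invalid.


Working backward. After the program, the postcondition (not (x + vec[acc] - 6 != 7)) or (3*acc - tot - 3 <= 3 or vec[c] + c + 8 > 0) must hold; in canonical form it is (not (vec[acc] + x != 13)) or 3*acc <= tot + 6 or vec[c] + c > -8.
Before vec[acc + 1] := tot - 2*v - 8: (not (store(vec, acc + 1, tot - 2*v - 8)[acc] + x != 13)) or 3*acc <= tot + 6 or store(vec, acc + 1, tot - 2*v - 8)[c] + c > -8
Before x := 2*c + 3*v: (not (store(vec, acc + 1, tot - 2*v - 8)[acc] + 2*c + 3*v != 13)) or 3*acc <= tot + 6 or store(vec, acc + 1, tot - 2*v - 8)[c] + c > -8
The weakest precondition is (not (store(vec, acc + 1, tot - 2*v - 8)[acc] + 2*c + 3*v != 13)) or 3*acc <= tot + 6 or store(vec, acc + 1, tot - 2*v - 8)[c] + c > -8.
Check whether ((not (store(vec, acc + 1, tot - 2*v - 8)[acc] + 3*v != 13)) or 3*acc <= tot + 6 or store(vec, acc + 1, tot - 2*v - 8)[0] > -8) and c = 2 implies it.
Countermodel: at the initial state acc = -2, c = 2, tot = -13, v = 0, vec = {[-2] = -6516, [-1] = 3, [0] = 30152, [2] = -10, elsewhere 3}, the precondition holds but the weakest precondition fails.
Answer: invalid


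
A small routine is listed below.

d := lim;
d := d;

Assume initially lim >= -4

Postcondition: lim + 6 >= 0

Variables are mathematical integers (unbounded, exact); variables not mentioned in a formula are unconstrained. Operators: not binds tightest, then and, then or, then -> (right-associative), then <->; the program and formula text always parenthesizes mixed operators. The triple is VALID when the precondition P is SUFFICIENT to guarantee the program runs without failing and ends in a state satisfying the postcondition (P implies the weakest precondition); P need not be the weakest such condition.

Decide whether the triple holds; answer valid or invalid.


Working backward. After the program, the postcondition lim + 6 >= 0 must hold; in canonical form it is lim >= -6.
Before d := d: lim >= -6
Before d := lim: lim >= -6
The weakest precondition is lim >= -6.
Check whether lim >= -4 implies it.
Every state satisfying the precondition satisfies the weakest precondition: the implication holds.
Answer: valid


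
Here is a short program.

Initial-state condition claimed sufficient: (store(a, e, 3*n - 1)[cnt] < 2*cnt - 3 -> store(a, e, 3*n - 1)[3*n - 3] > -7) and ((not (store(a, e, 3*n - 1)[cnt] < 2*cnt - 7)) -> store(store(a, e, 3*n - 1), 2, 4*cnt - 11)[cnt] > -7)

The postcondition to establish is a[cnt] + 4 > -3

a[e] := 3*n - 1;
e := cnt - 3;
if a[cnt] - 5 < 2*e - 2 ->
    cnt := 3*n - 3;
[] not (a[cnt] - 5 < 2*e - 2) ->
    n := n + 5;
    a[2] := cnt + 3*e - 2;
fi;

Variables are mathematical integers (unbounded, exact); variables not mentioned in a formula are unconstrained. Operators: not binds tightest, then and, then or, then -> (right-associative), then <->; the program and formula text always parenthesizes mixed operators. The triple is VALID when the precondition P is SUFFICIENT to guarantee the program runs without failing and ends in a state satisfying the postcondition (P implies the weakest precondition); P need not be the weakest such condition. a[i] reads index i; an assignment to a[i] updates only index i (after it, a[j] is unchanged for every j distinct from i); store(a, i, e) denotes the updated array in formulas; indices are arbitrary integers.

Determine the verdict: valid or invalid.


Working backward. After the program, the postcondition a[cnt] + 4 > -3 must hold; in canonical form it is a[cnt] > -7.
Then branch requires a[3*n - 3] > -7; else branch requires store(a, 2, cnt + 3*e - 2)[cnt] > -7.
Before the if: (a[cnt] < 2*e + 3 -> a[3*n - 3] > -7) and ((not (a[cnt] < 2*e + 3)) -> store(a, 2, cnt + 3*e - 2)[cnt] > -7)
Before e := cnt - 3: (a[cnt] < 2*cnt - 3 -> a[3*n - 3] > -7) and ((not (a[cnt] < 2*cnt - 3)) -> store(a, 2, 4*cnt - 11)[cnt] > -7)
Before a[e] := 3*n - 1: (store(a, e, 3*n - 1)[cnt] < 2*cnt - 3 -> store(a, e, 3*n - 1)[3*n - 3] > -7) and ((not (store(a, e, 3*n - 1)[cnt] < 2*cnt - 3)) -> store(store(a, e, 3*n - 1), 2, 4*cnt - 11)[cnt] > -7)
The weakest precondition is (store(a, e, 3*n - 1)[cnt] < 2*cnt - 3 -> store(a, e, 3*n - 1)[3*n - 3] > -7) and ((not (store(a, e, 3*n - 1)[cnt] < 2*cnt - 3)) -> store(store(a, e, 3*n - 1), 2, 4*cnt - 11)[cnt] > -7).
Check whether (store(a, e, 3*n - 1)[cnt] < 2*cnt - 3 -> store(a, e, 3*n - 1)[3*n - 3] > -7) and ((not (store(a, e, 3*n - 1)[cnt] < 2*cnt - 7)) -> store(store(a, e, 3*n - 1), 2, 4*cnt - 11)[cnt] > -7) implies it.
Every state satisfying the precondition satisfies the weakest precondition: the implication holds.
Answer: valid


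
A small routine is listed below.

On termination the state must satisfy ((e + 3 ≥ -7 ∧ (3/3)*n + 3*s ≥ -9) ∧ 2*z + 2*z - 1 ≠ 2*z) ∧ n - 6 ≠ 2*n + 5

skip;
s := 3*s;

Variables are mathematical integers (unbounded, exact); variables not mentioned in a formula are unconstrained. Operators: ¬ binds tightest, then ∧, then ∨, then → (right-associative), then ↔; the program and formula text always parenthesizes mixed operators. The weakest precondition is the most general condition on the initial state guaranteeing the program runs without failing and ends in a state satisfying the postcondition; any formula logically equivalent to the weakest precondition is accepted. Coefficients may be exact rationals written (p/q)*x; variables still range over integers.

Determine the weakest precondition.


Working backward. After the program, the postcondition ((e + 3 ≥ -7 ∧ (3/3)*n + 3*s ≥ -9) ∧ 2*z + 2*z - 1 ≠ 2*z) ∧ n - 6 ≠ 2*n + 5 must hold; in canonical form it is e ≥ -10 ∧ n + 3*s ≥ -9 ∧ 2*z ≠ 1 ∧ n ≠ -11.
Before s := 3*s: e ≥ -10 ∧ n + 9*s ≥ -9 ∧ 2*z ≠ 1 ∧ n ≠ -11
Before skip: e ≥ -10 ∧ n + 9*s ≥ -9 ∧ 2*z ≠ 1 ∧ n ≠ -11
Answer: WP = e ≥ -10 ∧ n + 9*s ≥ -9 ∧ 2*z ≠ 1 ∧ n ≠ -11


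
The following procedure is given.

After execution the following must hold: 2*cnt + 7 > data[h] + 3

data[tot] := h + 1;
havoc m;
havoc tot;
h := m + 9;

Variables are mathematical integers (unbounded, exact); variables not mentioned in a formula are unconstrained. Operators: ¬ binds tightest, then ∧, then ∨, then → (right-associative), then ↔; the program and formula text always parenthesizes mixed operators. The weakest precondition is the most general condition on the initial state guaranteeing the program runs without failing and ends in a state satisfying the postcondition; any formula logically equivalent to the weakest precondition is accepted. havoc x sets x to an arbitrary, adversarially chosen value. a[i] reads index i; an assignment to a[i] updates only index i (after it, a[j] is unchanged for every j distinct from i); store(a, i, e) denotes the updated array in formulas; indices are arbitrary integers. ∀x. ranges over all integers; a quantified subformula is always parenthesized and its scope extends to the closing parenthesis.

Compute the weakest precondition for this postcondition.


Working backward. After the program, the postcondition 2*cnt + 7 > data[h] + 3 must hold; in canonical form it is 2*cnt > data[h] - 4.
Before h := m + 9: 2*cnt > data[m + 9] - 4
Before havoc tot: 2*cnt > data[m + 9] - 4
Before havoc m: ∀m_1. 2*cnt > data[m_1 + 9] - 4
Before data[tot] := h + 1: ∀m_1. 2*cnt > store(data, tot, h + 1)[m_1 + 9] - 4
Answer: WP = ∀m_1. 2*cnt > store(data, tot, h + 1)[m_1 + 9] - 4


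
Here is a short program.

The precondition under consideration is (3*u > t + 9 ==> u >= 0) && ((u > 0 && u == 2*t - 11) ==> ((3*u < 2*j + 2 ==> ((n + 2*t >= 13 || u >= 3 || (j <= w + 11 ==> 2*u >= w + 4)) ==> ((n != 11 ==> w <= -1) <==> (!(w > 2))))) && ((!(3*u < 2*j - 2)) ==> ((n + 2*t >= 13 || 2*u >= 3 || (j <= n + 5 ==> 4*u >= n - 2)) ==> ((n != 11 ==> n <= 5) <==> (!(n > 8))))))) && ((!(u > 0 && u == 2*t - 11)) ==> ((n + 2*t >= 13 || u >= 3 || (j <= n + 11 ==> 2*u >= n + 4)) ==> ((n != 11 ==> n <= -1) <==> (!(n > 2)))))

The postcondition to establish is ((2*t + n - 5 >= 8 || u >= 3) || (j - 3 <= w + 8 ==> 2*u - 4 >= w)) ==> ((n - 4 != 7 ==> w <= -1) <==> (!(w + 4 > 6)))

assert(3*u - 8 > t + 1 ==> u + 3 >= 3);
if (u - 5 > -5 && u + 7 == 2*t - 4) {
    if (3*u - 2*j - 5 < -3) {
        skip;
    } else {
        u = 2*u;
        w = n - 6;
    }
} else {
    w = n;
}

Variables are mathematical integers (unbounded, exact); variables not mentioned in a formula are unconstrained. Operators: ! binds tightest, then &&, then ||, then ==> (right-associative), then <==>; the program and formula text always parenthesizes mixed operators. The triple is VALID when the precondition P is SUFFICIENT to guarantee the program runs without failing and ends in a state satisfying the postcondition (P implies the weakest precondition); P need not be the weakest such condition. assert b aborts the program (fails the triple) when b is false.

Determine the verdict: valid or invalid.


Working backward. After the program, the postcondition ((2*t + n - 5 >= 8 || u >= 3) || (j - 3 <= w + 8 ==> 2*u - 4 >= w)) ==> ((n - 4 != 7 ==> w <= -1) <==> (!(w + 4 > 6))) must hold; in canonical form it is (n + 2*t >= 13 || u >= 3 || (j <= w + 11 ==> 2*u >= w + 4)) ==> ((n != 11 ==> w <= -1) <==> (!(w > 2))).
Then branch requires (3*u < 2*j + 2 ==> ((n + 2*t >= 13 || u >= 3 || (j <= w + 11 ==> 2*u >= w + 4)) ==> ((n != 11 ==> w <= -1) <==> (!(w > 2))))) && ((!(3*u < 2*j + 2)) ==> ((n + 2*t >= 13 || 2*u >= 3 || (j <= n + 5 ==> 4*u >= n - 2)) ==> ((n != 11 ==> n <= 5) <==> (!(n > 8))))); else branch requires (n + 2*t >= 13 || u >= 3 || (j <= n + 11 ==> 2*u >= n + 4)) ==> ((n != 11 ==> n <= -1) <==> (!(n > 2))).
Before the if: ((u > 0 && u == 2*t - 11) ==> ((3*u < 2*j + 2 ==> ((n + 2*t >= 13 || u >= 3 || (j <= w + 11 ==> 2*u >= w + 4)) ==> ((n != 11 ==> w <= -1) <==> (!(w > 2))))) && ((!(3*u < 2*j + 2)) ==> ((n + 2*t >= 13 || 2*u >= 3 || (j <= n + 5 ==> 4*u >= n - 2)) ==> ((n != 11 ==> n <= 5) <==> (!(n > 8))))))) && ((!(u > 0 && u == 2*t - 11)) ==> ((n + 2*t >= 13 || u >= 3 || (j <= n + 11 ==> 2*u >= n + 4)) ==> ((n != 11 ==> n <= -1) <==> (!(n > 2)))))
Before assert 3*u - 8 > t + 1 ==> u + 3 >= 3: (3*u > t + 9 ==> u >= 0) && ((u > 0 && u == 2*t - 11) ==> ((3*u < 2*j + 2 ==> ((n + 2*t >= 13 || u >= 3 || (j <= w + 11 ==> 2*u >= w + 4)) ==> ((n != 11 ==> w <= -1) <==> (!(w > 2))))) && ((!(3*u < 2*j + 2)) ==> ((n + 2*t >= 13 || 2*u >= 3 || (j <= n + 5 ==> 4*u >= n - 2)) ==> ((n != 11 ==> n <= 5) <==> (!(n > 8))))))) && ((!(u > 0 && u == 2*t - 11)) ==> ((n + 2*t >= 13 || u >= 3 || (j <= n + 11 ==> 2*u >= n + 4)) ==> ((n != 11 ==> n <= -1) <==> (!(n > 2)))))
The weakest precondition is (3*u > t + 9 ==> u >= 0) && ((u > 0 && u == 2*t - 11) ==> ((3*u < 2*j + 2 ==> ((n + 2*t >= 13 || u >= 3 || (j <= w + 11 ==> 2*u >= w + 4)) ==> ((n != 11 ==> w <= -1) <==> (!(w > 2))))) && ((!(3*u < 2*j + 2)) ==> ((n + 2*t >= 13 || 2*u >= 3 || (j <= n + 5 ==> 4*u >= n - 2)) ==> ((n != 11 ==> n <= 5) <==> (!(n > 8))))))) && ((!(u > 0 && u == 2*t - 11)) ==> ((n + 2*t >= 13 || u >= 3 || (j <= n + 11 ==> 2*u >= n + 4)) ==> ((n != 11 ==> n <= -1) <==> (!(n > 2))))).
Check whether (3*u > t + 9 ==> u >= 0) && ((u > 0 && u == 2*t - 11) ==> ((3*u < 2*j + 2 ==> ((n + 2*t >= 13 || u >= 3 || (j <= w + 11 ==> 2*u >= w + 4)) ==> ((n != 11 ==> w <= -1) <==> (!(w > 2))))) && ((!(3*u < 2*j - 2)) ==> ((n + 2*t >= 13 || 2*u >= 3 || (j <= n + 5 ==> 4*u >= n - 2)) ==> ((n != 11 ==> n <= 5) <==> (!(n > 8))))))) && ((!(u > 0 && u == 2*t - 11)) ==> ((n + 2*t >= 13 || u >= 3 || (j <= n + 11 ==> 2*u >= n + 4)) ==> ((n != 11 ==> n <= -1) <==> (!(n > 2))))) implies it.
Every state satisfying the precondition satisfies the weakest precondition: the implication holds.
Answer: valid


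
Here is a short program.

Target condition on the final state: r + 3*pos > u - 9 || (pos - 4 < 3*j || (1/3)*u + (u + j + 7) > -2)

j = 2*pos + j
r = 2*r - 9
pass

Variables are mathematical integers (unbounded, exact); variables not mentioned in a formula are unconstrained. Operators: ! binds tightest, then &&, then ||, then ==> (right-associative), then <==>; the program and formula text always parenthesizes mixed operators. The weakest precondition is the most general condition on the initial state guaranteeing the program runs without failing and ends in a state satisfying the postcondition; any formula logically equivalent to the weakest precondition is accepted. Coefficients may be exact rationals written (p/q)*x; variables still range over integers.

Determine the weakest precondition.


Working backward. After the program, the postcondition r + 3*pos > u - 9 || (pos - 4 < 3*j || (1/3)*u + (u + j + 7) > -2) must hold; in canonical form it is 3*pos + r > u - 9 || pos < 3*j + 4 || j + (4/3)*u > -9.
Before skip: 3*pos + r > u - 9 || pos < 3*j + 4 || j + (4/3)*u > -9
Before r := 2*r - 9: 3*pos + 2*r > u || pos < 3*j + 4 || j + (4/3)*u > -9
Before j := 2*pos + j: 3*pos + 2*r > u || 3*j + 5*pos > -4 || j + 2*pos + (4/3)*u > -9
Answer: WP = 3*pos + 2*r > u || 3*j + 5*pos > -4 || j + 2*pos + (4/3)*u > -9


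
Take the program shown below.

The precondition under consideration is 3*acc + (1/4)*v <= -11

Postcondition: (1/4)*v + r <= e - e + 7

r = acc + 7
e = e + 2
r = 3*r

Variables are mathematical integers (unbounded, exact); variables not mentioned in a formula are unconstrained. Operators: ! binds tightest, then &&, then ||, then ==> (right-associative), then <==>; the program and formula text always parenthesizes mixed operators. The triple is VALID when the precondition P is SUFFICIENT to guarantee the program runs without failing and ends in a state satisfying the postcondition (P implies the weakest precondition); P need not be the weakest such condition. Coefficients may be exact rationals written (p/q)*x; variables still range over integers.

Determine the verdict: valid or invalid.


Working backward. After the program, the postcondition (1/4)*v + r <= e - e + 7 must hold; in canonical form it is r + (1/4)*v <= 7.
Before r := 3*r: 3*r + (1/4)*v <= 7
Before e := e + 2: 3*r + (1/4)*v <= 7
Before r := acc + 7: 3*acc + (1/4)*v <= -14
The weakest precondition is 3*acc + (1/4)*v <= -14.
Check whether 3*acc + (1/4)*v <= -11 implies it.
Countermodel: at the initial state acc = 0, v = -55, the precondition holds but the weakest precondition fails.
Answer: invalid


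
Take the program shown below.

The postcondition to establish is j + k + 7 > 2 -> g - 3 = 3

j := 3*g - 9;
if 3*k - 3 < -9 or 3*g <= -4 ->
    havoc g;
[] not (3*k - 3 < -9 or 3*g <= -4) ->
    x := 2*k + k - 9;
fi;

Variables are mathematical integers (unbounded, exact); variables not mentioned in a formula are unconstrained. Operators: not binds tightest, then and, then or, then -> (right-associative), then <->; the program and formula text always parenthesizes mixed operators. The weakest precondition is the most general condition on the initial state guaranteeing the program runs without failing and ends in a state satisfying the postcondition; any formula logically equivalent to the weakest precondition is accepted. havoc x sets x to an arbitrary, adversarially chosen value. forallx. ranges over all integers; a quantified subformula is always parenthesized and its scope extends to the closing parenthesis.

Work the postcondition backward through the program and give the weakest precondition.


Working backward. After the program, the postcondition j + k + 7 > 2 -> g - 3 = 3 must hold; in canonical form it is j + k > -5 -> g = 6.
Then branch requires forall g_1. (j + k > -5 -> g_1 = 6); else branch requires j + k > -5 -> g = 6.
Before the if: ((3*k < -6 or 3*g <= -4) -> (forall g_1. (j + k > -5 -> g_1 = 6))) and ((not (3*k < -6 or 3*g <= -4)) -> (j + k > -5 -> g = 6))
Before j := 3*g - 9: ((3*k < -6 or 3*g <= -4) -> (forall g_1. (3*g + k > 4 -> g_1 = 6))) and ((not (3*k < -6 or 3*g <= -4)) -> (3*g + k > 4 -> g = 6))
Answer: WP = ((3*k < -6 or 3*g <= -4) -> (forall g_1. (3*g + k > 4 -> g_1 = 6))) and ((not (3*k < -6 or 3*g <= -4)) -> (3*g + k > 4 -> g = 6))


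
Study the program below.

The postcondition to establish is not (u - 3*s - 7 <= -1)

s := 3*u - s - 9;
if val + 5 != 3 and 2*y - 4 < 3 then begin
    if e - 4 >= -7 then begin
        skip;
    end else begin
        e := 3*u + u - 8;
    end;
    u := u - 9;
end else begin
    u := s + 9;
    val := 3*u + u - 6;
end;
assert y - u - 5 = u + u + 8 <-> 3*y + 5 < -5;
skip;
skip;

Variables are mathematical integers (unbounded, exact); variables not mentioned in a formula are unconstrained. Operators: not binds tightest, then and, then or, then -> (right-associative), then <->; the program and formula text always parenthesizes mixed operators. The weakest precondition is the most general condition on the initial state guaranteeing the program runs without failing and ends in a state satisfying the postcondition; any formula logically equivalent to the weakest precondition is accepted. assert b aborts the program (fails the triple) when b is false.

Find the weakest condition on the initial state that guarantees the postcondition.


Working backward. After the program, the postcondition not (u - 3*s - 7 <= -1) must hold; in canonical form it is not (u <= 3*s + 6).
Before skip: not (u <= 3*s + 6)
Before skip: not (u <= 3*s + 6)
Before assert y - u - 5 = u + u + 8 <-> 3*y + 5 < -5: (y = 3*u + 13 <-> 3*y < -10) and (not (u <= 3*s + 6))
Then branch requires (e >= -3 -> ((y = 3*u - 14 <-> 3*y < -10) and (not (u <= 3*s + 15)))) and ((not (e >= -3)) -> ((y = 3*u - 14 <-> 3*y < -10) and (not (u <= 3*s + 15)))); else branch requires (y = 3*s + 40 <-> 3*y < -10) and (not (2*s >= 3)).
Before the if: ((val != -2 and 2*y < 7) -> ((e >= -3 -> ((y = 3*u - 14 <-> 3*y < -10) and (not (u <= 3*s + 15)))) and ((not (e >= -3)) -> ((y = 3*u - 14 <-> 3*y < -10) and (not (u <= 3*s + 15)))))) and ((not (val != -2 and 2*y < 7)) -> ((y = 3*s + 40 <-> 3*y < -10) and (not (2*s >= 3))))
Before s := 3*u - s - 9: ((val != -2 and 2*y < 7) -> ((e >= -3 -> ((y = 3*u - 14 <-> 3*y < -10) and (not (3*s <= 8*u - 12)))) and ((not (e >= -3)) -> ((y = 3*u - 14 <-> 3*y < -10) and (not (3*s <= 8*u - 12)))))) and ((not (val != -2 and 2*y < 7)) -> ((3*s + y = 9*u + 13 <-> 3*y < -10) and (not (6*u >= 2*s + 21))))
Answer: WP = ((val != -2 and 2*y < 7) -> ((e >= -3 -> ((y = 3*u - 14 <-> 3*y < -10) and (not (3*s <= 8*u - 12)))) and ((not (e >= -3)) -> ((y = 3*u - 14 <-> 3*y < -10) and (not (3*s <= 8*u - 12)))))) and ((not (val != -2 and 2*y < 7)) -> ((3*s + y = 9*u + 13 <-> 3*y < -10) and (not (6*u >= 2*s + 21))))


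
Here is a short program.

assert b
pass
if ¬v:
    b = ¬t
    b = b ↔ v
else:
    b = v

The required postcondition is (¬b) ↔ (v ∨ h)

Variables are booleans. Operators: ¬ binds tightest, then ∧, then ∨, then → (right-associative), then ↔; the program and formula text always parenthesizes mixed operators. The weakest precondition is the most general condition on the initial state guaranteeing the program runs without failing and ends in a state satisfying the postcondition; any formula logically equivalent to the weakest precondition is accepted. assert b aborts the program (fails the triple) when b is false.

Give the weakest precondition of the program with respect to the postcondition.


Working backward. After the program, (¬b) ↔ (v ∨ h) must hold.
Then branch requires (¬((¬t) ↔ v)) ↔ (v ∨ h); else branch requires (¬v) ↔ (v ∨ h).
Before the if: ((¬v) → ((¬((¬t) ↔ v)) ↔ (v ∨ h))) ∧ (v → ((¬v) ↔ (v ∨ h)))
Before skip: ((¬v) → ((¬((¬t) ↔ v)) ↔ (v ∨ h))) ∧ (v → ((¬v) ↔ (v ∨ h)))
Before assert b: b ∧ ((¬v) → ((¬((¬t) ↔ v)) ↔ (v ∨ h))) ∧ (v → ((¬v) ↔ (v ∨ h)))
Answer: WP = b ∧ ((¬v) → ((¬((¬t) ↔ v)) ↔ (v ∨ h))) ∧ (v → ((¬v) ↔ (v ∨ h)))


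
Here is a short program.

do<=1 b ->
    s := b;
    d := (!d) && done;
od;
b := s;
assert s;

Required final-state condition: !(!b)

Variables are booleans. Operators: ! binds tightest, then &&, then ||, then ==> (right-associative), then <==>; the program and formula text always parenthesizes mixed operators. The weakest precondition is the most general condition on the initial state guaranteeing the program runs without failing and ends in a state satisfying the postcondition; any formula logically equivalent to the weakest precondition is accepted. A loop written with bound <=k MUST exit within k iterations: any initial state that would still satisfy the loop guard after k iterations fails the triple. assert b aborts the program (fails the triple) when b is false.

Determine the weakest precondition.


Working backward. After the program, the postcondition !(!b) must hold; in canonical form it is b.
Before assert s: s && b
Before b := s: s
Before the loop (bound <=1), unroll the exhaustion recursion (WP_0 = exit-now case; WP_j = one more guarded iteration, up to j = 1):
  WP_0: (!b) && s
  WP_1: (!b) && ((!b) ==> s)
So before the loop: (!b) && ((!b) ==> s)
Answer: WP = (!b) && ((!b) ==> s)


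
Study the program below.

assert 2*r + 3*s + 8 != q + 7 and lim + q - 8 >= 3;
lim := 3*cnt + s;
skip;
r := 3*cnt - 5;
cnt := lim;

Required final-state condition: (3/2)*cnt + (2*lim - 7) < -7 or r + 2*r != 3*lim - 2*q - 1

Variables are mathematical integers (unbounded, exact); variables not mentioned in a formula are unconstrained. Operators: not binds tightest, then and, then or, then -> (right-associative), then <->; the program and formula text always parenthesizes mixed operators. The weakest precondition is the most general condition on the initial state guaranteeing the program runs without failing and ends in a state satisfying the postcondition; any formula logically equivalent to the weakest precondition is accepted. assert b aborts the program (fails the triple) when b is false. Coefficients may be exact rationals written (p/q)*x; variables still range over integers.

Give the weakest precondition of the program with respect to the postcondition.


Working backward. After the program, the postcondition (3/2)*cnt + (2*lim - 7) < -7 or r + 2*r != 3*lim - 2*q - 1 must hold; in canonical form it is (3/2)*cnt + 2*lim < 0 or 2*q + 3*r != 3*lim - 1.
Before cnt := lim: (7/2)*lim < 0 or 2*q + 3*r != 3*lim - 1
Before r := 3*cnt - 5: (7/2)*lim < 0 or 9*cnt + 2*q != 3*lim + 14
Before skip: (7/2)*lim < 0 or 9*cnt + 2*q != 3*lim + 14
Before lim := 3*cnt + s: (21/2)*cnt + (7/2)*s < 0 or 2*q != 3*s + 14
Before assert 2*r + 3*s + 8 != q + 7 and lim + q - 8 >= 3: 2*r + 3*s != q - 1 and lim + q >= 11 and ((21/2)*cnt + (7/2)*s < 0 or 2*q != 3*s + 14)
Answer: WP = 2*r + 3*s != q - 1 and lim + q >= 11 and ((21/2)*cnt + (7/2)*s < 0 or 2*q != 3*s + 14)
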